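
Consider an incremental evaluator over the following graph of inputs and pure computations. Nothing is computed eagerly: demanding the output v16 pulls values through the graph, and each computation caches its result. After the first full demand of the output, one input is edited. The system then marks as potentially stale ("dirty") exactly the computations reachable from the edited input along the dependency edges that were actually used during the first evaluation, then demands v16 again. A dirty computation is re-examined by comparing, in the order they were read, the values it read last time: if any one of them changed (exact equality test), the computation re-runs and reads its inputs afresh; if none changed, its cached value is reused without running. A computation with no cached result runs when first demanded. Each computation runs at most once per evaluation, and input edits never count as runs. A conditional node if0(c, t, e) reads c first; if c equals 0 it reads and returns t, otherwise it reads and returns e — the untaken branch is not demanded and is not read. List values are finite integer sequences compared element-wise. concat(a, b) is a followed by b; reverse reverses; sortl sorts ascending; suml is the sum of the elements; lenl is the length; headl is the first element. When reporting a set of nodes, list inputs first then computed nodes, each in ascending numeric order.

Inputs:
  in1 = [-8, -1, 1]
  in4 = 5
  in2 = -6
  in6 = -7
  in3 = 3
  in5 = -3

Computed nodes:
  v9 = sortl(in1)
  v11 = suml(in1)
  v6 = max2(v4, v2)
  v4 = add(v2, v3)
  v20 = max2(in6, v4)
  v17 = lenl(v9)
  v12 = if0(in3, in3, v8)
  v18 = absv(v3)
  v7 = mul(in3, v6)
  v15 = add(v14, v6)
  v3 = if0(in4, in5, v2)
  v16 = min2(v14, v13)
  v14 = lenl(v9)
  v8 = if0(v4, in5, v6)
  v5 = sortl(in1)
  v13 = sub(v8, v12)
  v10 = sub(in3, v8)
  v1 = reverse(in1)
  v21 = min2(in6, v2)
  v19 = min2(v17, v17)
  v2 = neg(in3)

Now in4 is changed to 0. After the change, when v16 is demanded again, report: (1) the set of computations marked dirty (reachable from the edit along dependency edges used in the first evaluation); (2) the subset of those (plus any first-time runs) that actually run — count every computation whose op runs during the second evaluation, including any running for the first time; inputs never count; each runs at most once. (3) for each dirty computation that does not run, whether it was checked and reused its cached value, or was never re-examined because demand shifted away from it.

Initial pass — values computed on the first demand:
  v2 = neg(3) = -3
  v3 = if0(in4=5 -> else branch v2) = -3
  v4 = add(-3, -3) = -6
  v6 = max2(-6, -3) = -3
  v8 = if0(v4=-6 -> else branch v6) = -3
  v9 = sortl([-8, -1, 1]) = [-8, -1, 1]
  v12 = if0(in3=3 -> else branch v8) = -3
  v13 = sub(-3, -3) = 0
  v14 = lenl([-8, -1, 1]) = 3
  v16 = min2(3, 0) = 0

Second demand — change propagation:
  v3: re-runs because in4 5->0; new result -3 (unchanged).
  v4: re-examined; everything it read last time is the same (v2 unchanged, v3 unchanged) — cache -6 kept, no run.
  v6: re-examined; everything it read last time is the same (v4 unchanged, v2 unchanged) — cache -3 kept, no run.
  v8: re-examined; everything it read last time is the same (v4 unchanged, v6 unchanged) — cache -3 kept, no run.
  v12: re-examined; everything it read last time is the same (in3 unchanged, v8 unchanged) — cache -3 kept, no run.
  v13: re-examined; everything it read last time is the same (v8 unchanged, v12 unchanged) — cache 0 kept, no run.
  v16: re-examined; everything it read last time is the same (v14 unchanged, v13 unchanged) — cache 0 kept, no run.

The important point: v3 recomputes to an identical value, and the output ends up unchanged.

Dirty set: v3, v4, v6, v8, v12, v13, v16.
Run set: v3 (1 run).
Re-examined without running (cache reused): v4, v6, v8, v12, v13, v16.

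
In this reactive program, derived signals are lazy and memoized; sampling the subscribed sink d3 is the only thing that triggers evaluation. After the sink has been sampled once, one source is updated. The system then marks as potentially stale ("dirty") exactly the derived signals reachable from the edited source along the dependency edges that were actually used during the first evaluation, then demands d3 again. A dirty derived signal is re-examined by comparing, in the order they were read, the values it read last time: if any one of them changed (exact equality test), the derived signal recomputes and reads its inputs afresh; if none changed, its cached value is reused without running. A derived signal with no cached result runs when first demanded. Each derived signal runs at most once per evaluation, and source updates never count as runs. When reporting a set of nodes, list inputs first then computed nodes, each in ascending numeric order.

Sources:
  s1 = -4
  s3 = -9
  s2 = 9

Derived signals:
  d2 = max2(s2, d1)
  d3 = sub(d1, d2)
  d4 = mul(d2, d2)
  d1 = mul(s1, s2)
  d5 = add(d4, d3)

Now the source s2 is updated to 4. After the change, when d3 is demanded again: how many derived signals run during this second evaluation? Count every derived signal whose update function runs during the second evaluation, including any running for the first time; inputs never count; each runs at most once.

First demand of the output computes:
  d1 = mul(-4, 9) = -36
  d2 = max2(9, -36) = 9
  d3 = sub(-36, 9) = -45

After the edit, cleaning proceeds:
  d1: a read changed (s2 9->4) — executes, giving -16.
  d2: a read changed (s2 9->4; d1 -36->-16) — executes, giving 4.
  d3: a read changed (d1 -36->-16; d2 9->4) — executes, giving -20.

3 derived signals run: d1, d2, d3.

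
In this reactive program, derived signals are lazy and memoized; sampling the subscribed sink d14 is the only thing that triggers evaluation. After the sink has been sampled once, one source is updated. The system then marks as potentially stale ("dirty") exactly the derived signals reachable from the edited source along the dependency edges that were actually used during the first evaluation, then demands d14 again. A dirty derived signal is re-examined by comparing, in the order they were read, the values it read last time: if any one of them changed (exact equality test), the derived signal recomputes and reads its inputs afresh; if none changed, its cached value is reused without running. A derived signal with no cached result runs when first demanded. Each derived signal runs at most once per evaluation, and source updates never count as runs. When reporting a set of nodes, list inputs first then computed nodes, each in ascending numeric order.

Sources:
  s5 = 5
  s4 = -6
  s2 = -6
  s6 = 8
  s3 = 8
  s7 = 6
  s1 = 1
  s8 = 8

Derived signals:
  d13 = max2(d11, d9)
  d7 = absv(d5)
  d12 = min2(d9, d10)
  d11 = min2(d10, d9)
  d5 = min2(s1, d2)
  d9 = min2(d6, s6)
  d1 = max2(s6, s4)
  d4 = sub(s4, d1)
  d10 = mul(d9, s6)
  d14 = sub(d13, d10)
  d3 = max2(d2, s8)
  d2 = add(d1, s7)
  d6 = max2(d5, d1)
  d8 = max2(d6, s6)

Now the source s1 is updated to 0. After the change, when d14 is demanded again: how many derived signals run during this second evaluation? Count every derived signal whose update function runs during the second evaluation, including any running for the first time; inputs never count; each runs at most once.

2 derived signals run: d5, d6.
Note the absorption at d6: it re-runs yet its value is the same, leaving the output's value untouched.

First demand of the output computes:
  d1 = max2(8, -6) = 8
  d2 = add(8, 6) = 14
  d5 = min2(1, 14) = 1
  d6 = max2(1, 8) = 8
  d9 = min2(8, 8) = 8
  d10 = mul(8, 8) = 64
  d11 = min2(64, 8) = 8
  d13 = max2(8, 8) = 8
  d14 = sub(8, 64) = -56

After the edit, cleaning proceeds:
  d5: a read changed (s1 1->0) — executes, giving 0.
  d6: a read changed (d5 1->0) — executes, giving 8 — identical to its old value.
  d9: dirty, but its reads are unchanged (d6 unchanged, s6 unchanged); cached 8 stands.
  d10: dirty, but its reads are unchanged (d9 unchanged, s6 unchanged); cached 64 stands.
  d11: dirty, but its reads are unchanged (d10 unchanged, d9 unchanged); cached 8 stands.
  d13: dirty, but its reads are unchanged (d11 unchanged, d9 unchanged); cached 8 stands.
  d14: dirty, but its reads are unchanged (d13 unchanged, d10 unchanged); cached -56 stands.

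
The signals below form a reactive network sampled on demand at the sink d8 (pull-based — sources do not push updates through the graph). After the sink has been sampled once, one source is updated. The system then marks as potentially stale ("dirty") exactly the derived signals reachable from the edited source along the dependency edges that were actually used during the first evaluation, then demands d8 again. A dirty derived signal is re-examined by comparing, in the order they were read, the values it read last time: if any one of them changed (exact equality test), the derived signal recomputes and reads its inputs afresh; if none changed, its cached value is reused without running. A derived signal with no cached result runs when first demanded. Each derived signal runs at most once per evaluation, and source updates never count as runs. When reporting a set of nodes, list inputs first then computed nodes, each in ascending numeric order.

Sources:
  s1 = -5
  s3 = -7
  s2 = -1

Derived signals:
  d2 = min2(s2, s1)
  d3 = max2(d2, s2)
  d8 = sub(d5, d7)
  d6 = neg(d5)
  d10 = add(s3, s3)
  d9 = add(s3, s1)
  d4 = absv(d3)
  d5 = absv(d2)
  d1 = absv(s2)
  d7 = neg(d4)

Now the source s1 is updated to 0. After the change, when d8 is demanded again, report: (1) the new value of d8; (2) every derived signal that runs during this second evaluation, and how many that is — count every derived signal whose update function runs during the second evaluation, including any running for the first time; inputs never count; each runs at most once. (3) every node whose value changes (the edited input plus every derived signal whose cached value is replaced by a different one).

d8 now evaluates to 2.
Run set: d2, d3, d5, d8 (4 run).
Changed values: s1, d2, d5, d8.
The important point: at d4 every value read last time is unchanged, so the dirty flag clears without a run.

Initial pass — values computed on the first demand:
  d2 = min2(-1, -5) = -5
  d3 = max2(-5, -1) = -1
  d4 = absv(-1) = 1
  d5 = absv(-5) = 5
  d7 = neg(1) = -1
  d8 = sub(5, -1) = 6

Second demand — change propagation:
  d2: re-runs because s1 -5->0; new result -1.
  d3: re-runs because d2 -5->-1; new result -1 (unchanged).
  d4: re-examined; everything it read last time is the same (d3 unchanged) — cache 1 kept, no run.
  d5: re-runs because d2 -5->-1; new result 1.
  d7: re-examined; everything it read last time is the same (d4 unchanged) — cache -1 kept, no run.
  d8: re-runs because d5 5->1; new result 2.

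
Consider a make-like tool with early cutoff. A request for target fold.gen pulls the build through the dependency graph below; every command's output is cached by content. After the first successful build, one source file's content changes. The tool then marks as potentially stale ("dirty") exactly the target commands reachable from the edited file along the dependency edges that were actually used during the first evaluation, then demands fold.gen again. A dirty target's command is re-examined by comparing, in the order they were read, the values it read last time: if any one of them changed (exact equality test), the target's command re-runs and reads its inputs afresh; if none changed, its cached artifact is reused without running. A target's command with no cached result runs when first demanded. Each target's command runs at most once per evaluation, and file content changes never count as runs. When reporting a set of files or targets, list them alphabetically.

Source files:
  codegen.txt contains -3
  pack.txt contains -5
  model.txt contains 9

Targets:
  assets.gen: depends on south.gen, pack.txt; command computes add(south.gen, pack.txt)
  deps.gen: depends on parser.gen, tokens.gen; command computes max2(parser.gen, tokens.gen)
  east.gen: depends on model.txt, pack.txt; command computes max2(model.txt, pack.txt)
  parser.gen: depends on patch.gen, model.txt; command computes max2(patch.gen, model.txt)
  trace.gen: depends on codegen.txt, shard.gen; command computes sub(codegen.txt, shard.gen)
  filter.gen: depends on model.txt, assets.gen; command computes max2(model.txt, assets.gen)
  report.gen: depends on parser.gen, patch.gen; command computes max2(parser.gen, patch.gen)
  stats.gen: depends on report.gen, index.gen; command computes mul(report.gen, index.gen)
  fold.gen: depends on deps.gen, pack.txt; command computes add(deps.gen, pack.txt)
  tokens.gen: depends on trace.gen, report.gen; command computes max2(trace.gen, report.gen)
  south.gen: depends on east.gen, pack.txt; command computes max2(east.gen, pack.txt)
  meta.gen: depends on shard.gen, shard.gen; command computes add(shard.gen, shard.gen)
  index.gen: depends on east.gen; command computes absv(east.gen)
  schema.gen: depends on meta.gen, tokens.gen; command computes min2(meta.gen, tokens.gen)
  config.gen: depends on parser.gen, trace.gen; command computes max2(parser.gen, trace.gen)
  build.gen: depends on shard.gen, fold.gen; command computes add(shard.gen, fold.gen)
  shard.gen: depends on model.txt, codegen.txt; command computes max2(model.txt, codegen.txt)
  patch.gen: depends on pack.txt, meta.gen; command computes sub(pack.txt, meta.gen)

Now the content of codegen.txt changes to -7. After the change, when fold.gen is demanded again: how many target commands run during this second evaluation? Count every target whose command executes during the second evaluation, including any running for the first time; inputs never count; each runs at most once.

3 target commands run: shard.gen, tokens.gen, trace.gen.
Note where the cutoff bites: meta.gen is checked, finds nothing changed, and keeps its cache.

First demand of the output computes:
  shard.gen = max2(9, -3) = 9
  meta.gen = add(9, 9) = 18
  patch.gen = sub(-5, 18) = -23
  parser.gen = max2(-23, 9) = 9
  report.gen = max2(9, -23) = 9
  trace.gen = sub(-3, 9) = -12
  tokens.gen = max2(-12, 9) = 9
  deps.gen = max2(9, 9) = 9
  fold.gen = add(9, -5) = 4

After the edit, cleaning proceeds:
  shard.gen: a read changed (codegen.txt -3->-7) — executes, giving 9 — identical to its old value.
  meta.gen: dirty, but its reads are unchanged (shard.gen unchanged, shard.gen unchanged); cached 18 stands.
  patch.gen: dirty, but its reads are unchanged (pack.txt unchanged, meta.gen unchanged); cached -23 stands.
  parser.gen: dirty, but its reads are unchanged (patch.gen unchanged, model.txt unchanged); cached 9 stands.
  report.gen: dirty, but its reads are unchanged (parser.gen unchanged, patch.gen unchanged); cached 9 stands.
  trace.gen: a read changed (codegen.txt -3->-7) — executes, giving -16.
  tokens.gen: a read changed (trace.gen -12->-16) — executes, giving 9 — identical to its old value.
  deps.gen: dirty, but its reads are unchanged (parser.gen unchanged, tokens.gen unchanged); cached 9 stands.
  fold.gen: dirty, but its reads are unchanged (deps.gen unchanged, pack.txt unchanged); cached 4 stands.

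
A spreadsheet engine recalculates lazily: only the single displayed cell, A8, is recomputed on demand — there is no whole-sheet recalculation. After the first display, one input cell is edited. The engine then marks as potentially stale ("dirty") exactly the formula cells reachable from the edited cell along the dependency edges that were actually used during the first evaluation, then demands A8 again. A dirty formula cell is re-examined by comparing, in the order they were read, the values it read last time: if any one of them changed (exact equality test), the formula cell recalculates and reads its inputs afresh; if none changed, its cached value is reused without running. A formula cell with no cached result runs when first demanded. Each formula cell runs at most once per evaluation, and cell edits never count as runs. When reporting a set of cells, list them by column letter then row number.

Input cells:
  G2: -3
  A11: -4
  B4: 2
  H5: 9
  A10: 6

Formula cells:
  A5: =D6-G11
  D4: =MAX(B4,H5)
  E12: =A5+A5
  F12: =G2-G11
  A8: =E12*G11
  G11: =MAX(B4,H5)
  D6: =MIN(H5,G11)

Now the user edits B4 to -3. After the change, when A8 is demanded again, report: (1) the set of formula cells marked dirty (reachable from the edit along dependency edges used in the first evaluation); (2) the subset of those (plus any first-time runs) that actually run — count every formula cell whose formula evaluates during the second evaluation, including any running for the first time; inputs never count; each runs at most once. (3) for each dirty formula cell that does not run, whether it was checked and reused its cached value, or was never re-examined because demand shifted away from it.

Marked dirty: A5, A8, D6, E12, G11.
Formula cells that run: G11 — 1 in total.
Checked but reused from cache: A5, A8, D6, E12.
Key observation: the change is absorbed at G11 — it re-runs but produces the same value, and the output's value is unchanged.

First evaluation (everything demanded from the output):
  G11 = MAX(2, 9) = 9
  D6 = MIN(9, 9) = 9
  A5 = 9 - 9 = 0
  E12 = 0 + 0 = 0
  A8 = 0 * 9 = 0

Propagation after the edit:
  G11: runs — B4 2->-3; result 9 (same value as before).
  D6: checked — values it read are unchanged (H5 unchanged, G11 unchanged); reused cached 9 without running.
  A5: checked — values it read are unchanged (D6 unchanged, G11 unchanged); reused cached 0 without running.
  E12: checked — values it read are unchanged (A5 unchanged, A5 unchanged); reused cached 0 without running.
  A8: checked — values it read are unchanged (E12 unchanged, G11 unchanged); reused cached 0 without running.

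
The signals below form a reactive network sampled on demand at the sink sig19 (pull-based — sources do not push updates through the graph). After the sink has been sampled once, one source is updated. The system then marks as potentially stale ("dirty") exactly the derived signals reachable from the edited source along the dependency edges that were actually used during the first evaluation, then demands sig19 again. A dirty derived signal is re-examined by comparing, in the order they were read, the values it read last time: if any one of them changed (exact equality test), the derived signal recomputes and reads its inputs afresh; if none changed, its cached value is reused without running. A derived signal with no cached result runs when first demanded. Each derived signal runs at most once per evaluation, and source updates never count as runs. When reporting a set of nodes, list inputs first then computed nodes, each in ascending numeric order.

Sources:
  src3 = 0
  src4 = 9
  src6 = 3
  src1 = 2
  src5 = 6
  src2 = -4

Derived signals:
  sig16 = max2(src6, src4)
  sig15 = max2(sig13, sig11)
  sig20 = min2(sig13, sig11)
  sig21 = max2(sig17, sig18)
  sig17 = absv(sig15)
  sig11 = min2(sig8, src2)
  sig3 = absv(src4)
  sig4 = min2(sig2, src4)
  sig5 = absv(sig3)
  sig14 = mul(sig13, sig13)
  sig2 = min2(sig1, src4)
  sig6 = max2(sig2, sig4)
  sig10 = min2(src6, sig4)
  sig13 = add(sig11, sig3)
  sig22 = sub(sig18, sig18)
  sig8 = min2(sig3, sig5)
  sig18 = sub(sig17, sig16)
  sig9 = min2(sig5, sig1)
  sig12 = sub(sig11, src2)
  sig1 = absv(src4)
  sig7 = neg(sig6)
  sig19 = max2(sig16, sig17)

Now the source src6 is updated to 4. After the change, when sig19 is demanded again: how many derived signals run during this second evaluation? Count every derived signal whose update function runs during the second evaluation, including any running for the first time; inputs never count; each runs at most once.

Run set: sig16 (1 run).
The important point: sig16 recomputes to an identical value, and the output ends up unchanged.

Initial pass — values computed on the first demand:
  sig3 = absv(9) = 9
  sig5 = absv(9) = 9
  sig8 = min2(9, 9) = 9
  sig11 = min2(9, -4) = -4
  sig13 = add(-4, 9) = 5
  sig15 = max2(5, -4) = 5
  sig16 = max2(3, 9) = 9
  sig17 = absv(5) = 5
  sig19 = max2(9, 5) = 9

Second demand — change propagation:
  sig16: re-runs because src6 3->4; new result 9 (unchanged).
  sig19: re-examined; everything it read last time is the same (sig16 unchanged, sig17 unchanged) — cache 9 kept, no run.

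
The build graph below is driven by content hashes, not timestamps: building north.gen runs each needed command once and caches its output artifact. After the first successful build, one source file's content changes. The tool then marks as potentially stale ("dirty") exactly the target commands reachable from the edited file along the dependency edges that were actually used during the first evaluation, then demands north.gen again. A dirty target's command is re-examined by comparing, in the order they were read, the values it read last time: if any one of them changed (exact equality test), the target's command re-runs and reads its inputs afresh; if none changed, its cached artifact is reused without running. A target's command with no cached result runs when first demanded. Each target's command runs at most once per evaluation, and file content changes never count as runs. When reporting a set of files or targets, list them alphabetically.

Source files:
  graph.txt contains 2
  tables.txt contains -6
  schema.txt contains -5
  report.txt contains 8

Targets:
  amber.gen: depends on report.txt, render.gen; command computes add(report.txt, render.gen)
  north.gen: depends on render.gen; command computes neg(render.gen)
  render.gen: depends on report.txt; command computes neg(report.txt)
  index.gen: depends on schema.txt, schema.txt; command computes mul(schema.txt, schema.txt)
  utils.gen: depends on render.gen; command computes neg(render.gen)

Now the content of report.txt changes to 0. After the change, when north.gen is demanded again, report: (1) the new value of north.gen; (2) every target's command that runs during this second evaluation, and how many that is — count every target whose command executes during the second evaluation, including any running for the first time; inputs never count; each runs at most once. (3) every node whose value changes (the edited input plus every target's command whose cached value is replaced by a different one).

north.gen now evaluates to 0.
Run set: north.gen, render.gen (2 run).
Changed values: north.gen, render.gen, report.txt.

Initial pass — values computed on the first demand:
  render.gen = neg(8) = -8
  north.gen = neg(-8) = 8

Second demand — change propagation:
  render.gen: re-runs because report.txt 8->0; new result 0.
  north.gen: re-runs because render.gen -8->0; new result 0.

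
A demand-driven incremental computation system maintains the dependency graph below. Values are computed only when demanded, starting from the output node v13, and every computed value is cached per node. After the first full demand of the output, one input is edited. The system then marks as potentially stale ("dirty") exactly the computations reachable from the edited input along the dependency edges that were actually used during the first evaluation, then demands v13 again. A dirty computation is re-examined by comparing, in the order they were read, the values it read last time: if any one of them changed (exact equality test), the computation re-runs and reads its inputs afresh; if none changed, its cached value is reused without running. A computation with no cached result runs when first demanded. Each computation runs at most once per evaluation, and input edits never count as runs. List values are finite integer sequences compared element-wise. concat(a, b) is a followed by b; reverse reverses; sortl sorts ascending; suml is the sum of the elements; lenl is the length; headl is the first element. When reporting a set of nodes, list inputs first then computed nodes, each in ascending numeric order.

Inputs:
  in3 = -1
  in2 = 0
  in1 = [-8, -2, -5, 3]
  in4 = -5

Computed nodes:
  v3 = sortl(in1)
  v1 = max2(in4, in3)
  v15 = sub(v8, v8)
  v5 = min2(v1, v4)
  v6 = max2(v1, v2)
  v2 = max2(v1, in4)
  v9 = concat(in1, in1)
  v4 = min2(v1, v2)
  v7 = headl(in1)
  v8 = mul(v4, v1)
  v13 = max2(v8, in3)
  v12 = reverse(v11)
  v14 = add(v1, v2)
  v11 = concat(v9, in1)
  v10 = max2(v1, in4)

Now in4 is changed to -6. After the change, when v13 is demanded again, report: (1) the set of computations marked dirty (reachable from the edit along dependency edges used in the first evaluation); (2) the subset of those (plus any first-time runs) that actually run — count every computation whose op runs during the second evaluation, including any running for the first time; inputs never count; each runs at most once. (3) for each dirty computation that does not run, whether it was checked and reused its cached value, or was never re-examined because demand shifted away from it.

Marked dirty: v1, v2, v4, v8, v13.
Computations that run: v1, v2 — 2 in total.
Checked but reused from cache: v4, v8, v13.
Key observation: the cutoff stops propagation at v4 — its inputs' values are unchanged, so it reuses its cache.

First evaluation (everything demanded from the output):
  v1 = max2(-5, -1) = -1
  v2 = max2(-1, -5) = -1
  v4 = min2(-1, -1) = -1
  v8 = mul(-1, -1) = 1
  v13 = max2(1, -1) = 1

Propagation after the edit:
  v1: runs — in4 -5->-6; result -1 (same value as before).
  v2: runs — in4 -5->-6; result -1 (same value as before).
  v4: checked — values it read are unchanged (v1 unchanged, v2 unchanged); reused cached -1 without running.
  v8: checked — values it read are unchanged (v4 unchanged, v1 unchanged); reused cached 1 without running.
  v13: checked — values it read are unchanged (v8 unchanged, in3 unchanged); reused cached 1 without running.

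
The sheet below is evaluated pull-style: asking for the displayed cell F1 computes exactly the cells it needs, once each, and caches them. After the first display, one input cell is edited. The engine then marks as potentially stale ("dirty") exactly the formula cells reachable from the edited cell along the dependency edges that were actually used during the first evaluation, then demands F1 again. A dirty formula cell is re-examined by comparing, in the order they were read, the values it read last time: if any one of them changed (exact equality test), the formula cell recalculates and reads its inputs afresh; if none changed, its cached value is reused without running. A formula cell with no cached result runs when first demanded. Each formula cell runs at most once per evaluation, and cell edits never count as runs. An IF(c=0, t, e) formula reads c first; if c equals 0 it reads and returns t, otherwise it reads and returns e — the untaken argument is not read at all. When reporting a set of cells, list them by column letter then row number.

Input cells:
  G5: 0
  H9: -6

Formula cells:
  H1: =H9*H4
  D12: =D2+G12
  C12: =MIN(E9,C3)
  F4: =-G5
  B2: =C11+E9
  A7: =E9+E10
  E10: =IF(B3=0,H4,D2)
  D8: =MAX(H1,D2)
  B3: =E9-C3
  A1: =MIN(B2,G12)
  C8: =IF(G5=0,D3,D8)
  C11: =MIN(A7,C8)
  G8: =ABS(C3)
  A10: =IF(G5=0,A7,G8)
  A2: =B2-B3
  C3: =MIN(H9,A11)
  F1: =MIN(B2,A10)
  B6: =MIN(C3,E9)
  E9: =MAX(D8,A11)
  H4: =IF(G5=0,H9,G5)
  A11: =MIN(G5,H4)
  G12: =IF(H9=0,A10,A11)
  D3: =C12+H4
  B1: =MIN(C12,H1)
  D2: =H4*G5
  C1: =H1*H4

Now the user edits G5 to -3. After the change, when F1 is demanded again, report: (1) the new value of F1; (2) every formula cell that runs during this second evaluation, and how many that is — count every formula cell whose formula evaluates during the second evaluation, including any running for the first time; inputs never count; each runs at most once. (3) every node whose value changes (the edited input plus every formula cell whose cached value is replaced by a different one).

Demanding F1 again yields 6.
16 formula cells run: A7, A10, A11, B2, B3, C3, C8, C11, D2, D8, E9, E10, F1, G8, H1, H4.
The nodes whose values change: A7, A10, A11, B2, B3, C8, C11, D2, D8, E9, E10, F1, G5, H1, H4.
Note the branch switch — demand abandons C12, D3, which are never re-examined.

First demand of the output computes:
  H4 = IF(G5=0: G5=0 -> then branch H9) = -6
  A11 = MIN(0, -6) = -6
  C3 = MIN(-6, -6) = -6
  D2 = -6 * 0 = 0
  H1 = -6 * -6 = 36
  D8 = MAX(36, 0) = 36
  E9 = MAX(36, -6) = 36
  B3 = 36 - -6 = 42
  C12 = MIN(36, -6) = -6
  D3 = -6 + -6 = -12
  C8 = IF(G5=0: G5=0 -> then branch D3) = -12
  E10 = IF(B3=0: B3=42 -> else branch D2) = 0
  A7 = 36 + 0 = 36
  A10 = IF(G5=0: G5=0 -> then branch A7) = 36
  C11 = MIN(36, -12) = -12
  B2 = -12 + 36 = 24
  F1 = MIN(24, 36) = 24

After the edit, cleaning proceeds:
  H4: a read changed (G5 0->-3) — executes, giving -3.
  A11: a read changed (G5 0->-3; H4 -6->-3) — executes, giving -3.
  C3: a read changed (A11 -6->-3) — executes, giving -6 — identical to its old value.
  D2: a read changed (H4 -6->-3; G5 0->-3) — executes, giving 9.
  G8: had never run; runs now, result 6.
  H1: a read changed (H4 -6->-3) — executes, giving 18.
  D8: a read changed (H1 36->18; D2 0->9) — executes, giving 18.
  E9: a read changed (D8 36->18; A11 -6->-3) — executes, giving 18.
  B3: a read changed (E9 36->18) — executes, giving 24.
  C12: stays stale; no demand reaches it after the flip.
  D3: stays stale; no demand reaches it after the flip.
  C8: a read changed (G5 0->-3) — executes, giving 18.
  E10: a read changed (B3 42->24; D2 0->9) — executes, giving 9.
  A7: a read changed (E9 36->18; E10 0->9) — executes, giving 27.
  A10: a read changed (G5 0->-3; A7 36->27) — executes, giving 6.
  C11: a read changed (A7 36->27; C8 -12->18) — executes, giving 18.
  B2: a read changed (C11 -12->18; E9 36->18) — executes, giving 36.
  F1: a read changed (B2 24->36; A10 36->6) — executes, giving 6.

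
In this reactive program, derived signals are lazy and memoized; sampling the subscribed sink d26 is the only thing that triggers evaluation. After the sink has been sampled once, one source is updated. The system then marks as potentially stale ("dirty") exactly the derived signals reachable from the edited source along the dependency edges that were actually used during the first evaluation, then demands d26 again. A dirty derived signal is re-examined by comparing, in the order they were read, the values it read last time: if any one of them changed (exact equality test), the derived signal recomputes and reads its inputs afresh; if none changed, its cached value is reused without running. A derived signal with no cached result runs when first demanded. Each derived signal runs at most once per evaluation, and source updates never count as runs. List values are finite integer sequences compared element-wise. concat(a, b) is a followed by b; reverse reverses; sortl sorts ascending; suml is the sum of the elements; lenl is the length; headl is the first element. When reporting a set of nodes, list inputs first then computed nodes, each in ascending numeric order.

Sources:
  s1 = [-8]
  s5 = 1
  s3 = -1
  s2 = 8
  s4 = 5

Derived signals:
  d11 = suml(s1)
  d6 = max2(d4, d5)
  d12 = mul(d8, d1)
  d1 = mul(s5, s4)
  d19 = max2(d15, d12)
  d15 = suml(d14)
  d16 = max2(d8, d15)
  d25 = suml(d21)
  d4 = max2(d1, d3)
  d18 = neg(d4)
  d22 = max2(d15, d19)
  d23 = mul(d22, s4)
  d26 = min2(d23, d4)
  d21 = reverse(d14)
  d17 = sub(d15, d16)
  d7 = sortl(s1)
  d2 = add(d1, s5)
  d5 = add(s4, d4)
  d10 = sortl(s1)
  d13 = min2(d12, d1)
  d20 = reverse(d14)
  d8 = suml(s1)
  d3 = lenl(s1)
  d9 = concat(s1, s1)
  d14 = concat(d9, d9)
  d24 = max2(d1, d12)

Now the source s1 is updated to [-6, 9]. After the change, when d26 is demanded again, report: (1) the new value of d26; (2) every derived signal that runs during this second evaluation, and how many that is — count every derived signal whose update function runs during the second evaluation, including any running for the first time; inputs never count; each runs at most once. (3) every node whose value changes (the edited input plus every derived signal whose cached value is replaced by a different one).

First demand of the output computes:
  d1 = mul(1, 5) = 5
  d3 = lenl([-8]) = 1
  d4 = max2(5, 1) = 5
  d8 = suml([-8]) = -8
  d9 = concat([-8], [-8]) = [-8, -8]
  d12 = mul(-8, 5) = -40
  d14 = concat([-8, -8], [-8, -8]) = [-8, -8, -8, -8]
  d15 = suml([-8, -8, -8, -8]) = -32
  d19 = max2(-32, -40) = -32
  d22 = max2(-32, -32) = -32
  d23 = mul(-32, 5) = -160
  d26 = min2(-160, 5) = -160

After the edit, cleaning proceeds:
  d3: a read changed (s1 [-8]->[-6, 9]) — executes, giving 2.
  d4: a read changed (d3 1->2) — executes, giving 5 — identical to its old value.
  d8: a read changed (s1 [-8]->[-6, 9]) — executes, giving 3.
  d9: a read changed (s1 [-8]->[-6, 9]; s1 [-8]->[-6, 9]) — executes, giving [-6, 9, -6, 9].
  d12: a read changed (d8 -8->3) — executes, giving 15.
  d14: a read changed (d9 [-8, -8]->[-6, 9, -6, 9]; d9 [-8, -8]->[-6, 9, -6, 9]) — executes, giving [-6, 9, -6, 9, -6, 9, -6, 9].
  d15: a read changed (d14 [-8, -8, -8, -8]->[-6, 9, -6, 9, -6, 9, -6, 9]) — executes, giving 12.
  d19: a read changed (d15 -32->12; d12 -40->15) — executes, giving 15.
  d22: a read changed (d15 -32->12; d19 -32->15) — executes, giving 15.
  d23: a read changed (d22 -32->15) — executes, giving 75.
  d26: a read changed (d23 -160->75) — executes, giving 5.

Demanding d26 again yields 5.
11 derived signals run: d3, d4, d8, d9, d12, d14, d15, d19, d22, d23, d26.
The nodes whose values change: s1, d3, d8, d9, d12, d14, d15, d19, d22, d23, d26.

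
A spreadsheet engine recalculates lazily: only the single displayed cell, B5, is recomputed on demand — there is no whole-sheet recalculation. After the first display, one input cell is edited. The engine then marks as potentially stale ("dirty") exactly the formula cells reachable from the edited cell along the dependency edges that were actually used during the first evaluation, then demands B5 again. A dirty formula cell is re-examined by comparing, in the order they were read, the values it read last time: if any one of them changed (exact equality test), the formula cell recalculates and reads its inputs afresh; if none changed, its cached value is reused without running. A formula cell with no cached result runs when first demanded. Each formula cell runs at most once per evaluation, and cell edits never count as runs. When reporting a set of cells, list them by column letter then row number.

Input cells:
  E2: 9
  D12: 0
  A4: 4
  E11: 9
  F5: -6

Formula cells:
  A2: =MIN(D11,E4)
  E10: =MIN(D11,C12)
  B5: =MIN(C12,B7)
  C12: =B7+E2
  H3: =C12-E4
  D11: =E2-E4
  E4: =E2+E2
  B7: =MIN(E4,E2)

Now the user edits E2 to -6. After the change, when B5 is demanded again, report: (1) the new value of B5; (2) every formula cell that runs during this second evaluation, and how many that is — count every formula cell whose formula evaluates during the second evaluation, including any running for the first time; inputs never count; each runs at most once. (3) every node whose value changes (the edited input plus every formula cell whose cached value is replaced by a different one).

New value of B5: -18.
Formula cells that run: B5, B7, C12, E4 — 4 in total.
Values that change: B5, B7, C12, E2, E4.

First evaluation (everything demanded from the output):
  E4 = 9 + 9 = 18
  B7 = MIN(18, 9) = 9
  C12 = 9 + 9 = 18
  B5 = MIN(18, 9) = 9

Propagation after the edit:
  E4: runs — E2 9->-6; E2 9->-6; result -12.
  B7: runs — E4 18->-12; E2 9->-6; result -12.
  C12: runs — B7 9->-12; E2 9->-6; result -18.
  B5: runs — C12 18->-18; B7 9->-12; result -18.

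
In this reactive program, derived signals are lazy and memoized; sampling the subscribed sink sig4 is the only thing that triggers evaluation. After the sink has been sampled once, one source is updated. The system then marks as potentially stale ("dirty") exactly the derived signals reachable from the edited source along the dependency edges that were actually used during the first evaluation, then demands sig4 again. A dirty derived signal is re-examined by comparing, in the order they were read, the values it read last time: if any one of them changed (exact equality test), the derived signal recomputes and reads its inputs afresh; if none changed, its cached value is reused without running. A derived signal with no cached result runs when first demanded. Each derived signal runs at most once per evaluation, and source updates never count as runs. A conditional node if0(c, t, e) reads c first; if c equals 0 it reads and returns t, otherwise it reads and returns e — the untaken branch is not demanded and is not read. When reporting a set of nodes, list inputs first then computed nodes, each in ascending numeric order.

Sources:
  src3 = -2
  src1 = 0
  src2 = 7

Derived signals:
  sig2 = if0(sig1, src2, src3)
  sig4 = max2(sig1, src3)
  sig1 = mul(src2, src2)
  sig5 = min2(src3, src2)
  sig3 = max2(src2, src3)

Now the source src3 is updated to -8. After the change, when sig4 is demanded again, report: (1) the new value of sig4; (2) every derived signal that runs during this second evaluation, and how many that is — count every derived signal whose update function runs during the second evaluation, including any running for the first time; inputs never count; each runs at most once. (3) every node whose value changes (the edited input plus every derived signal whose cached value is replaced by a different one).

Demanding sig4 again yields 49.
1 derived signals run: sig4.
The nodes whose values change: src3.

First demand of the output computes:
  sig1 = mul(7, 7) = 49
  sig4 = max2(49, -2) = 49

After the edit, cleaning proceeds:
  sig4: a read changed (src3 -2->-8) — executes, giving 49 — identical to its old value.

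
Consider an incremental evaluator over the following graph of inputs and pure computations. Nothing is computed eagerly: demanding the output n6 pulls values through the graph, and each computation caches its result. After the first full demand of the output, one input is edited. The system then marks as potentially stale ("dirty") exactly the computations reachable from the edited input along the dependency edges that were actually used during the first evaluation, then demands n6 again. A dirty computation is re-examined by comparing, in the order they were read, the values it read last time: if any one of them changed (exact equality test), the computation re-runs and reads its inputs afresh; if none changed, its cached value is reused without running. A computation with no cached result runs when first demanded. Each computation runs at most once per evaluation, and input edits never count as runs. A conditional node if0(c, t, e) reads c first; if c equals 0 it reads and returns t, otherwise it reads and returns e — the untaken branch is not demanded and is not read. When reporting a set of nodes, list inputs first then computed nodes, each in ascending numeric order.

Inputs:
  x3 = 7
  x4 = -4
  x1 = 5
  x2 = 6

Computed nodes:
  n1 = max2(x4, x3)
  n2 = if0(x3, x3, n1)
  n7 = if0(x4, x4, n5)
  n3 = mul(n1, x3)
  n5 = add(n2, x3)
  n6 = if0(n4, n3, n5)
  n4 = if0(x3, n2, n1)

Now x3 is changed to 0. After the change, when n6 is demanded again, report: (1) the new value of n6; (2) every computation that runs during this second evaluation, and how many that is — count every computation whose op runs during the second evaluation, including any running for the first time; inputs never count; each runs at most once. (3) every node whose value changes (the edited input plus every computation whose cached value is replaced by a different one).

Initial pass — values computed on the first demand:
  n1 = max2(-4, 7) = 7
  n2 = if0(x3=7 -> else branch n1) = 7
  n4 = if0(x3=7 -> else branch n1) = 7
  n5 = add(7, 7) = 14
  n6 = if0(n4=7 -> else branch n5) = 14

Second demand — change propagation:
  n1: re-runs because x3 7->0; new result 0.
  n2: re-runs because x3 7->0; n1 7->0; new result 0.
  n3: newly demanded (no cache) — executes and yields 0.
  n4: re-runs because x3 7->0; n1 7->0; new result 0.
  n5: dirty yet unreached — the second evaluation never asks for it.
  n6: re-runs because n4 7->0; new result 0.

The important point: the flipped condition redirects demand; n5 is left stale, never re-checked.

n6 now evaluates to 0.
Run set: n1, n2, n3, n4, n6 (5 run).
Changed values: x3, n1, n2, n4, n6.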